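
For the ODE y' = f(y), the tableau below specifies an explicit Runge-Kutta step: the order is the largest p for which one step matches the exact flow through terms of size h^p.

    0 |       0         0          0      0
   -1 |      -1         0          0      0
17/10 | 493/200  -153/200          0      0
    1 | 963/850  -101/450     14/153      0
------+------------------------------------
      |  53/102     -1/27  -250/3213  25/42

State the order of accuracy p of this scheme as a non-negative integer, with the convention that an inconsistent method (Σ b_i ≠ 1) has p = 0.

b = (53/102, -1/27, -250/3213, 25/42)
c = (0, -1, 17/10, 1)
Ac = (0, 0, 153/200, 19/50)
Σ b_i: 53/102·1 + (-1/27)·1 + (-250/3213)·1 + 25/42·1 = 1 ✓
b·c: (-1/27)·(-1) + (-250/3213)·17/10 + 25/42·1 = 1/2 ✓
b·c²: (-1/27)·1 + (-250/3213)·289/100 + 25/42·1 = 1/3 ✓
b·Ac: (-250/3213)·153/200 + 25/42·19/50 = 1/6 ✓
b·c³: (-1/27)·(-1) + (-250/3213)·4913/1000 + 25/42·1 = 1/4 ✓
b·(c∘Ac): (-250/3213)·2601/2000 + 25/42·19/50 = 1/8 ✓
b·Ac²: (-250/3213)·(-153/200) + 25/42·1/25 = 1/12 ✓
b·A²c: 25/42·7/100 = 1/24 ✓; 4 stages ⇒ order 4.

4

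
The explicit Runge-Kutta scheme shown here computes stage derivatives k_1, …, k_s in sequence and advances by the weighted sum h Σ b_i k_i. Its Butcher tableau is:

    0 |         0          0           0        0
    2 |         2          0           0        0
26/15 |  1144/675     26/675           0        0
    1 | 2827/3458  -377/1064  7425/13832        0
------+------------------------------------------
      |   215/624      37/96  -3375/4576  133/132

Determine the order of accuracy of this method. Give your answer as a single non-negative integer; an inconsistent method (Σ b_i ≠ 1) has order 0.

4

b = (215/624, 37/96, -3375/4576, 133/132)
c = (0, 2, 26/15, 1)
Ac = (0, 0, 52/675, 59/266)
Σ b_i: 215/624·1 + 37/96·1 + (-3375/4576)·1 + 133/132·1 = 1 ✓
b·c: 37/96·2 + (-3375/4576)·26/15 + 133/132·1 = 1/2 ✓
b·c²: 37/96·4 + (-3375/4576)·676/225 + 133/132·1 = 1/3 ✓
b·Ac: (-3375/4576)·52/675 + 133/132·59/266 = 1/6 ✓
b·c³: 37/96·8 + (-3375/4576)·17576/3375 + 133/132·1 = 1/4 ✓
b·(c∘Ac): (-3375/4576)·1352/10125 + 133/132·59/266 = 1/8 ✓
b·Ac²: (-3375/4576)·104/675 + 133/132·26/133 = 1/12 ✓
b·A²c: 133/132·11/266 = 1/24 ✓; 4 stages ⇒ order 4.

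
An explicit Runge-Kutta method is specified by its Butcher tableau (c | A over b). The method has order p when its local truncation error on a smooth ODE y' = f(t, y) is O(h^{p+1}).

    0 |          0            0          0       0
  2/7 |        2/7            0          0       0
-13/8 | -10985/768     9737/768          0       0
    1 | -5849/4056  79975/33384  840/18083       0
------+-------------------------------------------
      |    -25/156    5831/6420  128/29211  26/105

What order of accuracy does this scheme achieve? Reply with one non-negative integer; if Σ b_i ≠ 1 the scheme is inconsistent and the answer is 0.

b = (-25/156, 5831/6420, 128/29211, 26/105)
c = (0, 2/7, -13/8, 1)
Ac = (0, 0, 1391/384, 95/156)
Σ b_i: (-25/156)·1 + 5831/6420·1 + 128/29211·1 + 26/105·1 = 1 ✓
b·c: 5831/6420·2/7 + 128/29211·(-13/8) + 26/105·1 = 1/2 ✓
b·c²: 5831/6420·4/49 + 128/29211·169/64 + 26/105·1 = 1/3 ✓
b·Ac: 128/29211·1391/384 + 26/105·95/156 = 1/6 ✓
b·c³: 5831/6420·8/343 + 128/29211·(-2197/512) + 26/105·1 = 1/4 ✓
b·(c∘Ac): 128/29211·(-18083/3072) + 26/105·95/156 = 1/8 ✓
b·Ac²: 128/29211·1391/1344 + 26/105·695/2184 = 1/12 ✓
b·A²c: 26/105·35/208 = 1/24 ✓; 4 stages ⇒ order 4.

4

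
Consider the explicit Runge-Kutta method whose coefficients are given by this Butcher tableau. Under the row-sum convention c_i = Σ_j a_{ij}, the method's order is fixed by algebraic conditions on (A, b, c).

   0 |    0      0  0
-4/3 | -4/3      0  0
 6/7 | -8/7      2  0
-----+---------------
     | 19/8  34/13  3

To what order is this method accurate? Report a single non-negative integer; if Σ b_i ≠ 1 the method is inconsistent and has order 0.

0

b = (19/8, 34/13, 3)
c = (0, -4/3, 6/7)
Ac = (0, 0, -8/3)
Σ b_i: 19/8·1 + 34/13·1 + 3·1 = 831/104 ≠ 1 ⇒ order 0.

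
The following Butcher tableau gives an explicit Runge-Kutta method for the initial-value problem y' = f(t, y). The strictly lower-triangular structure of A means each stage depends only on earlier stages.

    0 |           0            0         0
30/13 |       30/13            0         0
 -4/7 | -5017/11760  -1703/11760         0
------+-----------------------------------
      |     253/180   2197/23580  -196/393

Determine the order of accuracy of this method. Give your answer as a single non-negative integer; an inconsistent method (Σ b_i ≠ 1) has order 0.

3

b = (253/180, 2197/23580, -196/393)
c = (0, 30/13, -4/7)
Ac = (0, 0, -131/392)
Σ b_i: 253/180·1 + 2197/23580·1 + (-196/393)·1 = 1 ✓
b·c: 2197/23580·30/13 + (-196/393)·(-4/7) = 1/2 ✓
b·c²: 2197/23580·900/169 + (-196/393)·16/49 = 1/3 ✓
b·Ac: (-196/393)·(-131/392) = 1/6 ✓; 3 stages ⇒ order 3.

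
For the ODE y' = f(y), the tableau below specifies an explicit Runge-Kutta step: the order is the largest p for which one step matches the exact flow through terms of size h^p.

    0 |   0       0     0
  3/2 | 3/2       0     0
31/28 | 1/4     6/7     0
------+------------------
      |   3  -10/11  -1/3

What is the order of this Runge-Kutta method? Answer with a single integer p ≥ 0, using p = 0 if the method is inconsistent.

b = (3, -10/11, -1/3)
c = (0, 3/2, 31/28)
Ac = (0, 0, 9/7)
Σ b_i: 3·1 + (-10/11)·1 + (-1/3)·1 = 58/33 ≠ 1 ⇒ order 0.

0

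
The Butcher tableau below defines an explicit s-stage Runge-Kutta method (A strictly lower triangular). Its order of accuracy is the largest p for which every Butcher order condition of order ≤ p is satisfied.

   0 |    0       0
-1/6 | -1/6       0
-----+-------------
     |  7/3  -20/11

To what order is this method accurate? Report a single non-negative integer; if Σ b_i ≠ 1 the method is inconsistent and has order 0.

b = (7/3, -20/11)
c = (0, -1/6)
Σ b_i: 7/3·1 + (-20/11)·1 = 17/33 ≠ 1 ⇒ order 0.

0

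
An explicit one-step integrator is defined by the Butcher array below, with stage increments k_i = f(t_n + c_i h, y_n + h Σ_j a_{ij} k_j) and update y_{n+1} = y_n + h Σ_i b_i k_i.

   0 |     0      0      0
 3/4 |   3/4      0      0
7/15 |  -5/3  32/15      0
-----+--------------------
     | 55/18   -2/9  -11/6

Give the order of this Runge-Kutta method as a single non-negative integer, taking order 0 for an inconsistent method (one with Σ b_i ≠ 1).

b = (55/18, -2/9, -11/6)
c = (0, 3/4, 7/15)
Ac = (0, 0, 8/5)
Σ b_i: 55/18·1 + (-2/9)·1 + (-11/6)·1 = 1 ✓
b·c: (-2/9)·3/4 + (-11/6)·7/15 = -46/45 ≠ 1/2 ⇒ order 1.

1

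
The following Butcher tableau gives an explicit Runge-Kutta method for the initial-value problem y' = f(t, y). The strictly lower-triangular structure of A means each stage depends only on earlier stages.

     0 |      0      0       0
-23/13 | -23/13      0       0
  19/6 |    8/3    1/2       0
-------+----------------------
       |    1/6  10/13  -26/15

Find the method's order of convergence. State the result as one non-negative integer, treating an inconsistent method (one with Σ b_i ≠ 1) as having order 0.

b = (1/6, 10/13, -26/15)
c = (0, -23/13, 19/6)
Ac = (0, 0, -23/26)
Σ b_i: 1/6·1 + 10/13·1 + (-26/15)·1 = -311/390 ≠ 1 ⇒ order 0.

0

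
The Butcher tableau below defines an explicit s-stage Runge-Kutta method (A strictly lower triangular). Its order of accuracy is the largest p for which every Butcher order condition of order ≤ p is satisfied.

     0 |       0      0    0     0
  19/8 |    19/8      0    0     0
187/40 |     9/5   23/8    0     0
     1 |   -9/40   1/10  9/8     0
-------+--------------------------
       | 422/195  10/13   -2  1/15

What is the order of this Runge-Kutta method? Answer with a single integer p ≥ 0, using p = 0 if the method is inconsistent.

1

b = (422/195, 10/13, -2, 1/15)
c = (0, 19/8, 187/40, 1)
Ac = (0, 0, 437/64, 1759/320)
Σ b_i: 422/195·1 + 10/13·1 + (-2)·1 + 1/15·1 = 1 ✓
b·c: 10/13·19/8 + (-2)·187/40 + 1/15·1 = -1454/195 ≠ 1/2 ⇒ order 1.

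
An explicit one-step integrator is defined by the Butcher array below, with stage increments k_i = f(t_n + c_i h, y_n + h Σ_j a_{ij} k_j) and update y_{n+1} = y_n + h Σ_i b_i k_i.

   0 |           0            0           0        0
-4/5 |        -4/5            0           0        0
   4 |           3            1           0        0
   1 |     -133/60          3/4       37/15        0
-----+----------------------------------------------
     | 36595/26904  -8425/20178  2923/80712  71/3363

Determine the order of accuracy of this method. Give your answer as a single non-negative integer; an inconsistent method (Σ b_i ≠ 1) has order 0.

b = (36595/26904, -8425/20178, 2923/80712, 71/3363)
c = (0, -4/5, 4, 1)
Ac = (0, 0, -4/5, 139/15)
Σ b_i: 36595/26904·1 + (-8425/20178)·1 + 2923/80712·1 + 71/3363·1 = 1 ✓
b·c: (-8425/20178)·(-4/5) + 2923/80712·4 + 71/3363·1 = 1/2 ✓
b·c²: (-8425/20178)·16/25 + 2923/80712·16 + 71/3363·1 = 1/3 ✓
b·Ac: 2923/80712·(-4/5) + 71/3363·139/15 = 1/6 ✓
b·c³: (-8425/20178)·(-64/125) + 2923/80712·64 + 71/3363·1 = 42923/16815 ≠ 1/4 ⇒ order 3.
b·(c∘Ac): 2923/80712·(-16/5) + 71/3363·139/15 = 447/5605 ≠ 1/8
b·Ac²: 2923/80712·16/25 + 71/3363·2996/75 = 72854/84075 ≠ 1/12
b·A²c: 71/3363·(-148/75) = -10508/252225 ≠ 1/24

3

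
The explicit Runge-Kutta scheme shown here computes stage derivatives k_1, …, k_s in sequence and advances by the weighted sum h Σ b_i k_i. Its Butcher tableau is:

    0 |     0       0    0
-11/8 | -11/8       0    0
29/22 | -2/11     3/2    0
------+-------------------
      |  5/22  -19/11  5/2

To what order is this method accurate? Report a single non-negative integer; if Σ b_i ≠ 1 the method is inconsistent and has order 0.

1

b = (5/22, -19/11, 5/2)
c = (0, -11/8, 29/22)
Ac = (0, 0, -33/16)
Σ b_i: 5/22·1 + (-19/11)·1 + 5/2·1 = 1 ✓
b·c: (-19/11)·(-11/8) + 5/2·29/22 = 499/88 ≠ 1/2 ⇒ order 1.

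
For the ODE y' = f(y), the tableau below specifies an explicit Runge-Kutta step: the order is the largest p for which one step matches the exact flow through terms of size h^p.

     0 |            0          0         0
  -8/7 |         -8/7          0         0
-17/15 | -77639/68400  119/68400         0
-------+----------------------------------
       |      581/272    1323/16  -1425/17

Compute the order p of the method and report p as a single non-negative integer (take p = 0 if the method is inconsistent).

3

b = (581/272, 1323/16, -1425/17)
c = (0, -8/7, -17/15)
Ac = (0, 0, -17/8550)
Σ b_i: 581/272·1 + 1323/16·1 + (-1425/17)·1 = 1 ✓
b·c: 1323/16·(-8/7) + (-1425/17)·(-17/15) = 1/2 ✓
b·c²: 1323/16·64/49 + (-1425/17)·289/225 = 1/3 ✓
b·Ac: (-1425/17)·(-17/8550) = 1/6 ✓; 3 stages ⇒ order 3.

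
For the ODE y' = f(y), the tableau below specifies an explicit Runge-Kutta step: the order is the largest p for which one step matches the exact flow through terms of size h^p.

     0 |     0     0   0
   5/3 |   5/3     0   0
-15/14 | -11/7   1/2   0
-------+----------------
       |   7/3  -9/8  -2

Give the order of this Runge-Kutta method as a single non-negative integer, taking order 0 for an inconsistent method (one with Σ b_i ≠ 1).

b = (7/3, -9/8, -2)
c = (0, 5/3, -15/14)
Ac = (0, 0, 5/6)
Σ b_i: 7/3·1 + (-9/8)·1 + (-2)·1 = -19/24 ≠ 1 ⇒ order 0.

0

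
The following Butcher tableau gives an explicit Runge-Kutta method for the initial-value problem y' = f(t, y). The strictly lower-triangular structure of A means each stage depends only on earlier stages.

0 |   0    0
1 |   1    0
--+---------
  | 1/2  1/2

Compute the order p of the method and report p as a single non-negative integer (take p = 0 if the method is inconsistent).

b = (1/2, 1/2)
c = (0, 1)
Σ b_i: 1/2·1 + 1/2·1 = 1 ✓
b·c: 1/2·1 = 1/2 ✓; 2 stages ⇒ order 2.

2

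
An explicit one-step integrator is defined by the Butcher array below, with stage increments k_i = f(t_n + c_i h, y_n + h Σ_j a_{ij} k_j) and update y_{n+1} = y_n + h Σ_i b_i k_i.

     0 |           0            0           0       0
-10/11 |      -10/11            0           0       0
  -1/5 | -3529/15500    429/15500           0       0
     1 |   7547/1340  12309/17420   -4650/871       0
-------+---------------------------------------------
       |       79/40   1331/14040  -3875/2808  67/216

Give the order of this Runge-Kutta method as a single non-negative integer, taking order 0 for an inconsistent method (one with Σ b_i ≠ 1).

b = (79/40, 1331/14040, -3875/2808, 67/216)
c = (0, -10/11, -1/5, 1)
Ac = (0, 0, -39/1550, 57/134)
Σ b_i: 79/40·1 + 1331/14040·1 + (-3875/2808)·1 + 67/216·1 = 1 ✓
b·c: 1331/14040·(-10/11) + (-3875/2808)·(-1/5) + 67/216·1 = 1/2 ✓
b·c²: 1331/14040·100/121 + (-3875/2808)·1/25 + 67/216·1 = 1/3 ✓
b·Ac: (-3875/2808)·(-39/1550) + 67/216·57/134 = 1/6 ✓
b·c³: 1331/14040·(-1000/1331) + (-3875/2808)·(-1/125) + 67/216·1 = 1/4 ✓
b·(c∘Ac): (-3875/2808)·39/7750 + 67/216·57/134 = 1/8 ✓
b·Ac²: (-3875/2808)·39/1705 + 67/216·273/737 = 1/12 ✓
b·A²c: 67/216·9/67 = 1/24 ✓; 4 stages ⇒ order 4.

4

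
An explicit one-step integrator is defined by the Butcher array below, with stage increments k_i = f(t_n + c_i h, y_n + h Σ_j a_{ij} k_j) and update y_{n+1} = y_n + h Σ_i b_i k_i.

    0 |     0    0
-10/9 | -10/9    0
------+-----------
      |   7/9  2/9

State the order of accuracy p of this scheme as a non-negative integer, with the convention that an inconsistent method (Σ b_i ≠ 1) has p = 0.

b = (7/9, 2/9)
c = (0, -10/9)
Σ b_i: 7/9·1 + 2/9·1 = 1 ✓
b·c: 2/9·(-10/9) = -20/81 ≠ 1/2 ⇒ order 1.

1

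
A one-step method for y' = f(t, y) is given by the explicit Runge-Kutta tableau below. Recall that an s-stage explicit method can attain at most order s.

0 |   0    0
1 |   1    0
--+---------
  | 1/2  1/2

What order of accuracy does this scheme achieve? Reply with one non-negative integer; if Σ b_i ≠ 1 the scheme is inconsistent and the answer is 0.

2

b = (1/2, 1/2)
c = (0, 1)
Σ b_i: 1/2·1 + 1/2·1 = 1 ✓
b·c: 1/2·1 = 1/2 ✓; 2 stages ⇒ order 2.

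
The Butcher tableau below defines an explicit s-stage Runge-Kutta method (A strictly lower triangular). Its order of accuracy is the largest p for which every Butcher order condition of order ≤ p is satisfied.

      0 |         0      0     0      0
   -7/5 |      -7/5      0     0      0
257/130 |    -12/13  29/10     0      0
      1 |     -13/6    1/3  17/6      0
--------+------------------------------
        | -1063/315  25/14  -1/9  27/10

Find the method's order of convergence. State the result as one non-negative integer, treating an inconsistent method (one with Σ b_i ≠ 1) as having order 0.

1

b = (-1063/315, 25/14, -1/9, 27/10)
c = (0, -7/5, 257/130, 1)
Ac = (0, 0, -203/50, 267/52)
Σ b_i: (-1063/315)·1 + 25/14·1 + (-1/9)·1 + 27/10·1 = 1 ✓
b·c: 25/14·(-7/5) + (-1/9)·257/130 + 27/10·1 = -23/1170 ≠ 1/2 ⇒ order 1.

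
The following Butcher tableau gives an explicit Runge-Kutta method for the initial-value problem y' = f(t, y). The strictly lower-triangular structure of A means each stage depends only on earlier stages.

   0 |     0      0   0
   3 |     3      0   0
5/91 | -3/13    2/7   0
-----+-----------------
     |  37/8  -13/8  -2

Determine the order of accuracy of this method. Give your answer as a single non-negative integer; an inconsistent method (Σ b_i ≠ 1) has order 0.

1

b = (37/8, -13/8, -2)
c = (0, 3, 5/91)
Ac = (0, 0, 6/7)
Σ b_i: 37/8·1 + (-13/8)·1 + (-2)·1 = 1 ✓
b·c: (-13/8)·3 + (-2)·5/91 = -3629/728 ≠ 1/2 ⇒ order 1.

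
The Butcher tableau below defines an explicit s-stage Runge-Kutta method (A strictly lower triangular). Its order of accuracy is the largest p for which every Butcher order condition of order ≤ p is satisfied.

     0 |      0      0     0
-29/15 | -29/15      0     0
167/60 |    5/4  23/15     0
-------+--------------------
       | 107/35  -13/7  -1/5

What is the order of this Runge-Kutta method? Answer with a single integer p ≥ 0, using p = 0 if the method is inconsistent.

b = (107/35, -13/7, -1/5)
c = (0, -29/15, 167/60)
Ac = (0, 0, -667/225)
Σ b_i: 107/35·1 + (-13/7)·1 + (-1/5)·1 = 1 ✓
b·c: (-13/7)·(-29/15) + (-1/5)·167/60 = 6371/2100 ≠ 1/2 ⇒ order 1.

1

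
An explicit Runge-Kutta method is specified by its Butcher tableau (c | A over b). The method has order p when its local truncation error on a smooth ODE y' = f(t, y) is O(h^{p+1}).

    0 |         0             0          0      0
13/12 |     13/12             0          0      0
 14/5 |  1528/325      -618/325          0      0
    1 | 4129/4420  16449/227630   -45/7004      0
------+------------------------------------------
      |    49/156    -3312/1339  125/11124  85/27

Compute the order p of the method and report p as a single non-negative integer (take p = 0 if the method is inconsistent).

4

b = (49/156, -3312/1339, 125/11124, 85/27)
c = (0, 13/12, 14/5, 1)
Ac = (0, 0, -103/50, 41/680)
Σ b_i: 49/156·1 + (-3312/1339)·1 + 125/11124·1 + 85/27·1 = 1 ✓
b·c: (-3312/1339)·13/12 + 125/11124·14/5 + 85/27·1 = 1/2 ✓
b·c²: (-3312/1339)·169/144 + 125/11124·196/25 + 85/27·1 = 1/3 ✓
b·Ac: 125/11124·(-103/50) + 85/27·41/680 = 1/6 ✓
b·c³: (-3312/1339)·2197/1728 + 125/11124·2744/125 + 85/27·1 = 1/4 ✓
b·(c∘Ac): 125/11124·(-721/125) + 85/27·41/680 = 1/8 ✓
b·Ac²: 125/11124·(-1339/600) + 85/27·281/8160 = 1/12 ✓
b·A²c: 85/27·9/680 = 1/24 ✓; 4 stages ⇒ order 4.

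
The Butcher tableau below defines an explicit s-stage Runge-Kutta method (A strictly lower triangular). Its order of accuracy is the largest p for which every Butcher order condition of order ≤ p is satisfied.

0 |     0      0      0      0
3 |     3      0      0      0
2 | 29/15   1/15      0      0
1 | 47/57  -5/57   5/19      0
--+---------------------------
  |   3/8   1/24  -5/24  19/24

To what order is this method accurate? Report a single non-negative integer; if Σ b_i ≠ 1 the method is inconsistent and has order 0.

4

b = (3/8, 1/24, -5/24, 19/24)
c = (0, 3, 2, 1)
Ac = (0, 0, 1/5, 5/19)
Σ b_i: 3/8·1 + 1/24·1 + (-5/24)·1 + 19/24·1 = 1 ✓
b·c: 1/24·3 + (-5/24)·2 + 19/24·1 = 1/2 ✓
b·c²: 1/24·9 + (-5/24)·4 + 19/24·1 = 1/3 ✓
b·Ac: (-5/24)·1/5 + 19/24·5/19 = 1/6 ✓
b·c³: 1/24·27 + (-5/24)·8 + 19/24·1 = 1/4 ✓
b·(c∘Ac): (-5/24)·2/5 + 19/24·5/19 = 1/8 ✓
b·Ac²: (-5/24)·3/5 + 19/24·5/19 = 1/12 ✓
b·A²c: 19/24·1/19 = 1/24 ✓; 4 stages ⇒ order 4.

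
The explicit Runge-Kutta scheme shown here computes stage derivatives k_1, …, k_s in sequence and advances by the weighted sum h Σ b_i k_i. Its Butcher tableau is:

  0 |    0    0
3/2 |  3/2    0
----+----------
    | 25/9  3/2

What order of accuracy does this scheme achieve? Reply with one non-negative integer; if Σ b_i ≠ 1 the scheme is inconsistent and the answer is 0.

b = (25/9, 3/2)
c = (0, 3/2)
Σ b_i: 25/9·1 + 3/2·1 = 77/18 ≠ 1 ⇒ order 0.

0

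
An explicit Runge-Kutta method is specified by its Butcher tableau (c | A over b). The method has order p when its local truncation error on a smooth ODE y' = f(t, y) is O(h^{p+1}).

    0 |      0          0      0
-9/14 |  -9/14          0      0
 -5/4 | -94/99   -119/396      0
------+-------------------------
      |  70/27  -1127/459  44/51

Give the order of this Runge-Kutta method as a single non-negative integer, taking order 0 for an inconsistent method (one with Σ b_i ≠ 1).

3

b = (70/27, -1127/459, 44/51)
c = (0, -9/14, -5/4)
Ac = (0, 0, 17/88)
Σ b_i: 70/27·1 + (-1127/459)·1 + 44/51·1 = 1 ✓
b·c: (-1127/459)·(-9/14) + 44/51·(-5/4) = 1/2 ✓
b·c²: (-1127/459)·81/196 + 44/51·25/16 = 1/3 ✓
b·Ac: 44/51·17/88 = 1/6 ✓; 3 stages ⇒ order 3.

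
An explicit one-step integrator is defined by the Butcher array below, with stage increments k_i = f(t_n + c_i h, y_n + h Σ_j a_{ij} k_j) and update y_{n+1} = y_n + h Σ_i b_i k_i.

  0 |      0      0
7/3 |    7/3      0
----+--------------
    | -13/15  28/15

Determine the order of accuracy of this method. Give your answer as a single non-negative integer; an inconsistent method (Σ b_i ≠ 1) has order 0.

b = (-13/15, 28/15)
c = (0, 7/3)
Σ b_i: (-13/15)·1 + 28/15·1 = 1 ✓
b·c: 28/15·7/3 = 196/45 ≠ 1/2 ⇒ order 1.

1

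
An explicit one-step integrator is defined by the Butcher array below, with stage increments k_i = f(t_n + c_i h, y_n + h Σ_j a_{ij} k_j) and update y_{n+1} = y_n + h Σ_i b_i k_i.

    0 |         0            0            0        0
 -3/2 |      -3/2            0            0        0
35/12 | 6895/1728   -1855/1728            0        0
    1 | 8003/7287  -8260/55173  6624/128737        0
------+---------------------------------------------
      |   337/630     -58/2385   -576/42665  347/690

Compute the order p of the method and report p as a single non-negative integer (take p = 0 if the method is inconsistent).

4

b = (337/630, -58/2385, -576/42665, 347/690)
c = (0, -3/2, 35/12, 1)
Ac = (0, 0, 1855/1152, 130/347)
Σ b_i: 337/630·1 + (-58/2385)·1 + (-576/42665)·1 + 347/690·1 = 1 ✓
b·c: (-58/2385)·(-3/2) + (-576/42665)·35/12 + 347/690·1 = 1/2 ✓
b·c²: (-58/2385)·9/4 + (-576/42665)·1225/144 + 347/690·1 = 1/3 ✓
b·Ac: (-576/42665)·1855/1152 + 347/690·130/347 = 1/6 ✓
b·c³: (-58/2385)·(-27/8) + (-576/42665)·42875/1728 + 347/690·1 = 1/4 ✓
b·(c∘Ac): (-576/42665)·64925/13824 + 347/690·130/347 = 1/8 ✓
b·Ac²: (-576/42665)·(-1855/768) + 347/690·35/347 = 1/12 ✓
b·A²c: 347/690·115/1388 = 1/24 ✓; 4 stages ⇒ order 4.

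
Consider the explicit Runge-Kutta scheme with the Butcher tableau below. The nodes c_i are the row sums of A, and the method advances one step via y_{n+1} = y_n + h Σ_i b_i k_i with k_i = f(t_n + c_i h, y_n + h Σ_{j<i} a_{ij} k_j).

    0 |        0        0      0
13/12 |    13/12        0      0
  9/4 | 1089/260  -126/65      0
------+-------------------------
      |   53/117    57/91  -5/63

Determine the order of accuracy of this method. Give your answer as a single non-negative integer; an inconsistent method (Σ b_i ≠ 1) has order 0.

b = (53/117, 57/91, -5/63)
c = (0, 13/12, 9/4)
Ac = (0, 0, -21/10)
Σ b_i: 53/117·1 + 57/91·1 + (-5/63)·1 = 1 ✓
b·c: 57/91·13/12 + (-5/63)·9/4 = 1/2 ✓
b·c²: 57/91·169/144 + (-5/63)·81/16 = 1/3 ✓
b·Ac: (-5/63)·(-21/10) = 1/6 ✓; 3 stages ⇒ order 3.

3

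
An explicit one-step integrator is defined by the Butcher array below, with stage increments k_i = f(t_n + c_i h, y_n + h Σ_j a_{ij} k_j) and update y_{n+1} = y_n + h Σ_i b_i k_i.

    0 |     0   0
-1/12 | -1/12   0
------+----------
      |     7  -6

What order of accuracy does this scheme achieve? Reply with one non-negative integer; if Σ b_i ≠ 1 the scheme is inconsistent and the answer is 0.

b = (7, -6)
c = (0, -1/12)
Σ b_i: 7·1 + (-6)·1 = 1 ✓
b·c: (-6)·(-1/12) = 1/2 ✓; 2 stages ⇒ order 2.

2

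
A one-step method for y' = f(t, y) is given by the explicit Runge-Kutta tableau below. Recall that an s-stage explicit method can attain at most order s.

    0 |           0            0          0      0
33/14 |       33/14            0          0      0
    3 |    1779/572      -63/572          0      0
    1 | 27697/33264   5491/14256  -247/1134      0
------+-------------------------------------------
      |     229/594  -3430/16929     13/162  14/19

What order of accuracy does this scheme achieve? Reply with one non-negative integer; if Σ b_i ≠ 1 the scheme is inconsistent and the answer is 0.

4

b = (229/594, -3430/16929, 13/162, 14/19)
c = (0, 33/14, 3, 1)
Ac = (0, 0, -27/104, 57/224)
Σ b_i: 229/594·1 + (-3430/16929)·1 + 13/162·1 + 14/19·1 = 1 ✓
b·c: (-3430/16929)·33/14 + 13/162·3 + 14/19·1 = 1/2 ✓
b·c²: (-3430/16929)·1089/196 + 13/162·9 + 14/19·1 = 1/3 ✓
b·Ac: 13/162·(-27/104) + 14/19·57/224 = 1/6 ✓
b·c³: (-3430/16929)·35937/2744 + 13/162·27 + 14/19·1 = 1/4 ✓
b·(c∘Ac): 13/162·(-81/104) + 14/19·57/224 = 1/8 ✓
b·Ac²: 13/162·(-891/1456) + 14/19·1691/9408 = 1/12 ✓
b·A²c: 14/19·19/336 = 1/24 ✓; 4 stages ⇒ order 4.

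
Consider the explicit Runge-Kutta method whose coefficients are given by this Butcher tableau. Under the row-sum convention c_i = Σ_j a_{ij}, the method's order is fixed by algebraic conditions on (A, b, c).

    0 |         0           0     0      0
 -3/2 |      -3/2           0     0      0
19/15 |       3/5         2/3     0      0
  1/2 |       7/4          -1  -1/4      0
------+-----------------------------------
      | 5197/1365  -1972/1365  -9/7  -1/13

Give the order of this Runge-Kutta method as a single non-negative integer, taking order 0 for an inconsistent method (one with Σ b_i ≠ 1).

b = (5197/1365, -1972/1365, -9/7, -1/13)
c = (0, -3/2, 19/15, 1/2)
Ac = (0, 0, -1, 71/60)
Σ b_i: 5197/1365·1 + (-1972/1365)·1 + (-9/7)·1 + (-1/13)·1 = 1 ✓
b·c: (-1972/1365)·(-3/2) + (-9/7)·19/15 + (-1/13)·1/2 = 1/2 ✓
b·c²: (-1972/1365)·9/4 + (-9/7)·361/225 + (-1/13)·1/4 = -48527/9100 ≠ 1/3 ⇒ order 2.
b·Ac: (-9/7)·(-1) + (-1/13)·71/60 = 6523/5460 ≠ 1/6

2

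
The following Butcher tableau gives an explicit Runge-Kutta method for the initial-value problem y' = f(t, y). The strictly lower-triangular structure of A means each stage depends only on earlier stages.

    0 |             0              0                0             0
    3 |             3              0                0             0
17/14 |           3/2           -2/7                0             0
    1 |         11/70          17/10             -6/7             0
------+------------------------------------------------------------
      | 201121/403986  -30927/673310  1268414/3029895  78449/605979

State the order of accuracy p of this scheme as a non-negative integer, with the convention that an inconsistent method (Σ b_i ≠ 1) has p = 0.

3

b = (201121/403986, -30927/673310, 1268414/3029895, 78449/605979)
c = (0, 3, 17/14, 1)
Ac = (0, 0, -6/7, 1989/490)
Σ b_i: 201121/403986·1 + (-30927/673310)·1 + 1268414/3029895·1 + 78449/605979·1 = 1 ✓
b·c: (-30927/673310)·3 + 1268414/3029895·17/14 + 78449/605979·1 = 1/2 ✓
b·c²: (-30927/673310)·9 + 1268414/3029895·289/196 + 78449/605979·1 = 1/3 ✓
b·Ac: 1268414/3029895·(-6/7) + 78449/605979·1989/490 = 1/6 ✓
b·c³: (-30927/673310)·27 + 1268414/3029895·4913/2744 + 78449/605979·1 = -291827/807972 ≠ 1/4 ⇒ order 3.
b·(c∘Ac): 1268414/3029895·(-51/49) + 78449/605979·1989/490 = 181339/2019930 ≠ 1/8
b·Ac²: 1268414/3029895·(-18/7) + 78449/605979·24072/1715 = 1047188/1413951 ≠ 1/12
b·A²c: 78449/605979·36/49 = 6404/67331 ≠ 1/24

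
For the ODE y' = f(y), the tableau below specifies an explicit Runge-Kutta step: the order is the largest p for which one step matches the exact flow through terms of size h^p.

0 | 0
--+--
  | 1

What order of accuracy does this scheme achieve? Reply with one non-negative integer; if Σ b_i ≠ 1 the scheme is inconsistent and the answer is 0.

1

b = (1)
c = (0)
Σ b_i: 1·1 = 1 ✓; 1 stage ⇒ order 1.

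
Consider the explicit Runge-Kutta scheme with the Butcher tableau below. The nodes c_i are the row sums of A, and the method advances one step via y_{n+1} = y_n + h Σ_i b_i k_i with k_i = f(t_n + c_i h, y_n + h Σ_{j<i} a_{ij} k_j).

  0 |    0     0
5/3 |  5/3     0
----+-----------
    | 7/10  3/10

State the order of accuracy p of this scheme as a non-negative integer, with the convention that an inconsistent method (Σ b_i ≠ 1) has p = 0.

2

b = (7/10, 3/10)
c = (0, 5/3)
Σ b_i: 7/10·1 + 3/10·1 = 1 ✓
b·c: 3/10·5/3 = 1/2 ✓; 2 stages ⇒ order 2.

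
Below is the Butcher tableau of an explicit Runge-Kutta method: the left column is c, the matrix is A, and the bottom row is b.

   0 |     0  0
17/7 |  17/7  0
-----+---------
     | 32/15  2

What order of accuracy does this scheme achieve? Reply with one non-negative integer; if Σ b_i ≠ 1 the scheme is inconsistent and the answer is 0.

0

b = (32/15, 2)
c = (0, 17/7)
Σ b_i: 32/15·1 + 2·1 = 62/15 ≠ 1 ⇒ order 0.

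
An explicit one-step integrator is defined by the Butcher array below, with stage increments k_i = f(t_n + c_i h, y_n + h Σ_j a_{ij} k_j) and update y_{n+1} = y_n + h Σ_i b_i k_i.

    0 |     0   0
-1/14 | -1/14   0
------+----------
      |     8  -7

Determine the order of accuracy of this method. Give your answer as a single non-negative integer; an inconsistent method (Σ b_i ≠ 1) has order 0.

2

b = (8, -7)
c = (0, -1/14)
Σ b_i: 8·1 + (-7)·1 = 1 ✓
b·c: (-7)·(-1/14) = 1/2 ✓; 2 stages ⇒ order 2.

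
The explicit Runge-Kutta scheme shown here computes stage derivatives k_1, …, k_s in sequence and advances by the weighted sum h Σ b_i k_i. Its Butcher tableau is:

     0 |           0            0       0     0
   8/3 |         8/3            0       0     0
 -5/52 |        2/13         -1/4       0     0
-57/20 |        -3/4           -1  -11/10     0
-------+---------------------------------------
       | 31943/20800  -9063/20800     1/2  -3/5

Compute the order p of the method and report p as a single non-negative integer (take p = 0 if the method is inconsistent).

b = (31943/20800, -9063/20800, 1/2, -3/5)
c = (0, 8/3, -5/52, -57/20)
Ac = (0, 0, -2/3, -799/312)
Σ b_i: 31943/20800·1 + (-9063/20800)·1 + 1/2·1 + (-3/5)·1 = 1 ✓
b·c: (-9063/20800)·8/3 + 1/2·(-5/52) + (-3/5)·(-57/20) = 1/2 ✓
b·c²: (-9063/20800)·64/9 + 1/2·25/2704 + (-3/5)·3249/400 = -5385921/676000 ≠ 1/3 ⇒ order 2.
b·Ac: 1/2·(-2/3) + (-3/5)·(-799/312) = 1877/1560 ≠ 1/6

2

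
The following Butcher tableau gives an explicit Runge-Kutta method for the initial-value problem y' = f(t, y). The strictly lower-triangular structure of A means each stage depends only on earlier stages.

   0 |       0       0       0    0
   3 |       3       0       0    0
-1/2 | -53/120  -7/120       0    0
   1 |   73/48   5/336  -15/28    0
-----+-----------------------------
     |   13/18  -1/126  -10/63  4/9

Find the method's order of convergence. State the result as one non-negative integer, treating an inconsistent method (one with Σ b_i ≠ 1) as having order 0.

b = (13/18, -1/126, -10/63, 4/9)
c = (0, 3, -1/2, 1)
Ac = (0, 0, -7/40, 5/16)
Σ b_i: 13/18·1 + (-1/126)·1 + (-10/63)·1 + 4/9·1 = 1 ✓
b·c: (-1/126)·3 + (-10/63)·(-1/2) + 4/9·1 = 1/2 ✓
b·c²: (-1/126)·9 + (-10/63)·1/4 + 4/9·1 = 1/3 ✓
b·Ac: (-10/63)·(-7/40) + 4/9·5/16 = 1/6 ✓
b·c³: (-1/126)·27 + (-10/63)·(-1/8) + 4/9·1 = 1/4 ✓
b·(c∘Ac): (-10/63)·7/80 + 4/9·5/16 = 1/8 ✓
b·Ac²: (-10/63)·(-21/40) = 1/12 ✓
b·A²c: 4/9·3/32 = 1/24 ✓; 4 stages ⇒ order 4.

4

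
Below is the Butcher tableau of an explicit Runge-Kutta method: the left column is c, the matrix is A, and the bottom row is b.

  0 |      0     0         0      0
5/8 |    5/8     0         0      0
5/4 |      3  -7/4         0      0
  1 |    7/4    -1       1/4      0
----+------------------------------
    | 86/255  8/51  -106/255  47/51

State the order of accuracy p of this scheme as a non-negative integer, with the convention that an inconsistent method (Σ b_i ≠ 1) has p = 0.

b = (86/255, 8/51, -106/255, 47/51)
c = (0, 5/8, 5/4, 1)
Ac = (0, 0, -35/32, -5/16)
Σ b_i: 86/255·1 + 8/51·1 + (-106/255)·1 + 47/51·1 = 1 ✓
b·c: 8/51·5/8 + (-106/255)·5/4 + 47/51·1 = 1/2 ✓
b·c²: 8/51·25/64 + (-106/255)·25/16 + 47/51·1 = 1/3 ✓
b·Ac: (-106/255)·(-35/32) + 47/51·(-5/16) = 1/6 ✓
b·c³: 8/51·125/512 + (-106/255)·125/64 + 47/51·1 = 161/1088 ≠ 1/4 ⇒ order 3.
b·(c∘Ac): (-106/255)·(-175/128) + 47/51·(-5/16) = 305/1088 ≠ 1/8
b·Ac²: (-106/255)·(-175/256) = 1855/6528 ≠ 1/12
b·A²c: 47/51·(-35/128) = -1645/6528 ≠ 1/24

3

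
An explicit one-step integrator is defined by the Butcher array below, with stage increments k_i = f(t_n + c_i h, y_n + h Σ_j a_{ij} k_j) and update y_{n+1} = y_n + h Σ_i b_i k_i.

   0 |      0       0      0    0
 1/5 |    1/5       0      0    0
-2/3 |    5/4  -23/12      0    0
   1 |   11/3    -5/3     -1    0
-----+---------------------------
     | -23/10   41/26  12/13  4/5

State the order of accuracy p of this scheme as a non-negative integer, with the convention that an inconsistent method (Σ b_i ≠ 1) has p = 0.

b = (-23/10, 41/26, 12/13, 4/5)
c = (0, 1/5, -2/3, 1)
Ac = (0, 0, -23/60, 1/3)
Σ b_i: (-23/10)·1 + 41/26·1 + 12/13·1 + 4/5·1 = 1 ✓
b·c: 41/26·1/5 + 12/13·(-2/3) + 4/5·1 = 1/2 ✓
b·c²: 41/26·1/25 + 12/13·4/9 + 4/5·1 = 191/150 ≠ 1/3 ⇒ order 2.
b·Ac: 12/13·(-23/60) + 4/5·1/3 = -17/195 ≠ 1/6

2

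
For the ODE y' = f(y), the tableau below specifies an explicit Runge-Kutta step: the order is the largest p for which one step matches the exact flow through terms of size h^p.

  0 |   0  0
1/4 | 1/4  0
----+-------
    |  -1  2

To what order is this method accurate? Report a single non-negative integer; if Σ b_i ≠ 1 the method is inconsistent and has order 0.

b = (-1, 2)
c = (0, 1/4)
Σ b_i: (-1)·1 + 2·1 = 1 ✓
b·c: 2·1/4 = 1/2 ✓; 2 stages ⇒ order 2.

2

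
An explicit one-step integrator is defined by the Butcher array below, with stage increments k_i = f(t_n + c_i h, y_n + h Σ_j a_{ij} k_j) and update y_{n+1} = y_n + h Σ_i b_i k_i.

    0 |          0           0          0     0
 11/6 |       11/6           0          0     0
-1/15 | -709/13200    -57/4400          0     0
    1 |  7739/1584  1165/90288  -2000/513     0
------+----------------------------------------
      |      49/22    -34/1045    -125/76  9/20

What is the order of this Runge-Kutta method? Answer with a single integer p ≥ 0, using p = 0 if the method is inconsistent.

b = (49/22, -34/1045, -125/76, 9/20)
c = (0, 11/6, -1/15, 1)
Ac = (0, 0, -19/800, 245/864)
Σ b_i: 49/22·1 + (-34/1045)·1 + (-125/76)·1 + 9/20·1 = 1 ✓
b·c: (-34/1045)·11/6 + (-125/76)·(-1/15) + 9/20·1 = 1/2 ✓
b·c²: (-34/1045)·121/36 + (-125/76)·1/225 + 9/20·1 = 1/3 ✓
b·Ac: (-125/76)·(-19/800) + 9/20·245/864 = 1/6 ✓
b·c³: (-34/1045)·1331/216 + (-125/76)·(-1/3375) + 9/20·1 = 1/4 ✓
b·(c∘Ac): (-125/76)·19/12000 + 9/20·245/864 = 1/8 ✓
b·Ac²: (-125/76)·(-209/4800) + 9/20·5/192 = 1/12 ✓
b·A²c: 9/20·5/54 = 1/24 ✓; 4 stages ⇒ order 4.

4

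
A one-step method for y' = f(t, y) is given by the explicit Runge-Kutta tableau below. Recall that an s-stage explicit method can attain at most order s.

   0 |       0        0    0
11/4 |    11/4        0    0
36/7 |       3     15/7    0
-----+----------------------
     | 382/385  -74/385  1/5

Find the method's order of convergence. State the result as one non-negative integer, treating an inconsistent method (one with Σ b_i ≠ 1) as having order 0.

b = (382/385, -74/385, 1/5)
c = (0, 11/4, 36/7)
Ac = (0, 0, 165/28)
Σ b_i: 382/385·1 + (-74/385)·1 + 1/5·1 = 1 ✓
b·c: (-74/385)·11/4 + 1/5·36/7 = 1/2 ✓
b·c²: (-74/385)·121/16 + 1/5·1296/49 = 7519/1960 ≠ 1/3 ⇒ order 2.
b·Ac: 1/5·165/28 = 33/28 ≠ 1/6

2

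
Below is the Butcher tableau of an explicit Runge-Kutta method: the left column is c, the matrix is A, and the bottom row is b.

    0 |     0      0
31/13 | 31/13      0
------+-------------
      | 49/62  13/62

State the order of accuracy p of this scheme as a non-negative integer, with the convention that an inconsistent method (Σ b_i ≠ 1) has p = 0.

b = (49/62, 13/62)
c = (0, 31/13)
Σ b_i: 49/62·1 + 13/62·1 = 1 ✓
b·c: 13/62·31/13 = 1/2 ✓; 2 stages ⇒ order 2.

2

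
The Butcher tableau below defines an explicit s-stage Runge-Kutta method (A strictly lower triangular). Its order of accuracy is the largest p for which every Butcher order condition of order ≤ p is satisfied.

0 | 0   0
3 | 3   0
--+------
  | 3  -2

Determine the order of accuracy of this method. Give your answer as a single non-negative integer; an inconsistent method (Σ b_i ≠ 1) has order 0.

1

b = (3, -2)
c = (0, 3)
Σ b_i: 3·1 + (-2)·1 = 1 ✓
b·c: (-2)·3 = -6 ≠ 1/2 ⇒ order 1.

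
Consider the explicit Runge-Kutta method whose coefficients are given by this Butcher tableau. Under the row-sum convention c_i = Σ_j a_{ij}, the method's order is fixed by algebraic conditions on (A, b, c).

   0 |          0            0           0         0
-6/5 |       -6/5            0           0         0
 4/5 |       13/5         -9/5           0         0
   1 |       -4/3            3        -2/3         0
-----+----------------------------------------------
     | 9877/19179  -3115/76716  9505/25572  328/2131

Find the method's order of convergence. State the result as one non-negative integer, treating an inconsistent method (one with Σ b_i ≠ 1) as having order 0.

3

b = (9877/19179, -3115/76716, 9505/25572, 328/2131)
c = (0, -6/5, 4/5, 1)
Ac = (0, 0, 54/25, -62/15)
Σ b_i: 9877/19179·1 + (-3115/76716)·1 + 9505/25572·1 + 328/2131·1 = 1 ✓
b·c: (-3115/76716)·(-6/5) + 9505/25572·4/5 + 328/2131·1 = 1/2 ✓
b·c²: (-3115/76716)·36/25 + 9505/25572·16/25 + 328/2131·1 = 1/3 ✓
b·Ac: 9505/25572·54/25 + 328/2131·(-62/15) = 1/6 ✓
b·c³: (-3115/76716)·(-216/125) + 9505/25572·64/125 + 328/2131·1 = 13246/31965 ≠ 1/4 ⇒ order 3.
b·(c∘Ac): 9505/25572·216/125 + 328/2131·(-62/15) = 974/159825 ≠ 1/8
b·Ac²: 9505/25572·(-324/125) + 328/2131·292/75 = -11641/31965 ≠ 1/12
b·A²c: 328/2131·(-36/25) = -11808/53275 ≠ 1/24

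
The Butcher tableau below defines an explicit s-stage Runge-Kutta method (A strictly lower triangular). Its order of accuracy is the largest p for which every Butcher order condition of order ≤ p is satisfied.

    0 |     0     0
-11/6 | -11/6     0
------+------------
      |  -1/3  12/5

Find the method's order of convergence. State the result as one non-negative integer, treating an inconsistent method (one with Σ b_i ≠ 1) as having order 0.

b = (-1/3, 12/5)
c = (0, -11/6)
Σ b_i: (-1/3)·1 + 12/5·1 = 31/15 ≠ 1 ⇒ order 0.

0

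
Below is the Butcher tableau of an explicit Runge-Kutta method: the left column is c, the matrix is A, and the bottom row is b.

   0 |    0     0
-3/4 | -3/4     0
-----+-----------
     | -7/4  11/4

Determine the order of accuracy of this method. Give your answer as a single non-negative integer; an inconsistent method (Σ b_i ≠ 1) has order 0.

b = (-7/4, 11/4)
c = (0, -3/4)
Σ b_i: (-7/4)·1 + 11/4·1 = 1 ✓
b·c: 11/4·(-3/4) = -33/16 ≠ 1/2 ⇒ order 1.

1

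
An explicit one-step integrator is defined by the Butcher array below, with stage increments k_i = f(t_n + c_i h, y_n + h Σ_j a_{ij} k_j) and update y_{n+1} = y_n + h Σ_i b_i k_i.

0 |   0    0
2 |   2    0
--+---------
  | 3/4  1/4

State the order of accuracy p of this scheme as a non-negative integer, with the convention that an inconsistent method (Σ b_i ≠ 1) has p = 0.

2

b = (3/4, 1/4)
c = (0, 2)
Σ b_i: 3/4·1 + 1/4·1 = 1 ✓
b·c: 1/4·2 = 1/2 ✓; 2 stages ⇒ order 2.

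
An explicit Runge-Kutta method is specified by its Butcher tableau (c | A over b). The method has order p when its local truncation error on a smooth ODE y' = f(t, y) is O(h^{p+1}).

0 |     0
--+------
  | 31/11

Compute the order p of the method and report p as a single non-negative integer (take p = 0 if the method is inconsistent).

0

b = (31/11)
c = (0)
Σ b_i: 31/11·1 = 31/11 ≠ 1 ⇒ order 0.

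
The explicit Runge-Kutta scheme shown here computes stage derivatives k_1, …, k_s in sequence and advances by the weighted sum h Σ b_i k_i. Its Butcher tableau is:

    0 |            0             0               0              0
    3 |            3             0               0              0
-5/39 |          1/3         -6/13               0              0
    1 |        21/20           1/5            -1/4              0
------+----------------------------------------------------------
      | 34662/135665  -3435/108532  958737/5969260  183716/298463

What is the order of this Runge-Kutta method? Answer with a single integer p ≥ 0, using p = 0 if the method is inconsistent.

3

b = (34662/135665, -3435/108532, 958737/5969260, 183716/298463)
c = (0, 3, -5/39, 1)
Ac = (0, 0, -18/13, 493/780)
Σ b_i: 34662/135665·1 + (-3435/108532)·1 + 958737/5969260·1 + 183716/298463·1 = 1 ✓
b·c: (-3435/108532)·3 + 958737/5969260·(-5/39) + 183716/298463·1 = 1/2 ✓
b·c²: (-3435/108532)·9 + 958737/5969260·25/1521 + 183716/298463·1 = 1/3 ✓
b·Ac: 958737/5969260·(-18/13) + 183716/298463·493/780 = 1/6 ✓
b·c³: (-3435/108532)·27 + 958737/5969260·(-125/59319) + 183716/298463·1 = -1519591/6349122 ≠ 1/4 ⇒ order 3.
b·(c∘Ac): 958737/5969260·30/169 + 183716/298463·493/780 = 339893/813990 ≠ 1/8
b·Ac²: 958737/5969260·(-54/13) + 183716/298463·54631/30420 = 30609911/69840342 ≠ 1/12
b·A²c: 183716/298463·9/26 = 63594/298463 ≠ 1/24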